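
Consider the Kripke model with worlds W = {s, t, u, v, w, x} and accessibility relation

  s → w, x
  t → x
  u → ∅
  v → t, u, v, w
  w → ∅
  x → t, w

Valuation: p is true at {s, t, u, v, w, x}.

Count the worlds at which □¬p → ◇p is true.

s: □¬p is F, ◇p is T. ✓
t: □¬p is F, ◇p is T. ✓
u: □¬p is T, ◇p is F. ✗
v: □¬p is F, ◇p is T. ✓
w: □¬p is T, ◇p is F. ✗
x: □¬p is F, ◇p is T. ✓
Satisfying worlds: {s, t, v, x}.

4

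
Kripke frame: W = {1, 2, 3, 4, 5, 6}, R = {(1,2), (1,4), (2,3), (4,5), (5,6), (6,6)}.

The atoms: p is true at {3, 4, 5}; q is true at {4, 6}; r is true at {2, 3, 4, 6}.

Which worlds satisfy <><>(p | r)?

1: successors {2, 4}; <>(p | r) there: 2:T, 4:T. ✓
2: successors {3}; <>(p | r) there: 3:F. ✗
3: no successors, so <><>(p | r) fails. ✗
4: successors {5}; <>(p | r) there: 5:T. ✓
5: successors {6}; <>(p | r) there: 6:T. ✓
6: successors {6}; <>(p | r) there: 6:T. ✓

{1, 4, 5, 6}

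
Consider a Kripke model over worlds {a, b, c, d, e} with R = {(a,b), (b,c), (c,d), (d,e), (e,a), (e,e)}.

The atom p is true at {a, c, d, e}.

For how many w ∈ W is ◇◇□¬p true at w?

a: successors {b}; ◇□¬p there: b:F. ✗
b: successors {c}; ◇□¬p there: c:F. ✗
c: successors {d}; ◇□¬p there: d:F. ✗
d: successors {e}; ◇□¬p there: e:T. ✓
e: successors {a, e}; ◇□¬p there: a:F, e:T. ✓
Satisfying worlds: {d, e}.

2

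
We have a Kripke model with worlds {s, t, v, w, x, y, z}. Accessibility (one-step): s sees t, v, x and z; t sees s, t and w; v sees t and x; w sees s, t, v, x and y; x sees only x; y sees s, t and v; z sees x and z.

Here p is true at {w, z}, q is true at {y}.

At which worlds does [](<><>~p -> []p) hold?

s: successors {t, v, x, z}; <><>~p -> []p there: t:F, v:F, x:F, z:F. ✗
t: successors {s, t, w}; <><>~p -> []p there: s:F, t:F, w:F. ✗
v: successors {t, x}; <><>~p -> []p there: t:F, x:F. ✗
w: successors {s, t, v, x, y}; <><>~p -> []p there: s:F, t:F, v:F, x:F, y:F. ✗
x: successors {x}; <><>~p -> []p there: x:F. ✗
y: successors {s, t, v}; <><>~p -> []p there: s:F, t:F, v:F. ✗
z: successors {x, z}; <><>~p -> []p there: x:F, z:F. ✗

∅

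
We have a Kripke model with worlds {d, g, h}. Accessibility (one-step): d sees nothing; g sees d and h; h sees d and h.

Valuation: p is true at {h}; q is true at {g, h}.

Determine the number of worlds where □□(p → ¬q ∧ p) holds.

1

d: no successors, so □□(p → ¬q ∧ p) holds vacuously. ✓
g: successors {d, h}; □(p → ¬q ∧ p) there: d:T, h:F. ✗
h: successors {d, h}; □(p → ¬q ∧ p) there: d:T, h:F. ✗
Satisfying worlds: {d}.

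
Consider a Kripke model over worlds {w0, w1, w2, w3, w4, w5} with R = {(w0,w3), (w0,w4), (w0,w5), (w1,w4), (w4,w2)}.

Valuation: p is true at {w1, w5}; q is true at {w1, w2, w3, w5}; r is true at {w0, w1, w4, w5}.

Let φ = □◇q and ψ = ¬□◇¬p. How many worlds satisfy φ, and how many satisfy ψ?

4 and 2

For □◇q:
w0: successors {w3, w4, w5}; ◇q there: w3:F, w4:T, w5:F. ✗
w1: successors {w4}; ◇q there: w4:T. ✓
w2: no successors, so □◇q holds vacuously. ✓
w3: no successors, so □◇q holds vacuously. ✓
w4: successors {w2}; ◇q there: w2:F. ✗
w5: no successors, so □◇q holds vacuously. ✓
— 4 worlds.
For ¬□◇¬p:
w0: □◇¬p is F. ✓
w1: □◇¬p is T. ✗
w2: □◇¬p is T. ✗
w3: □◇¬p is T. ✗
w4: □◇¬p is F. ✓
w5: □◇¬p is T. ✗
— 2 worlds.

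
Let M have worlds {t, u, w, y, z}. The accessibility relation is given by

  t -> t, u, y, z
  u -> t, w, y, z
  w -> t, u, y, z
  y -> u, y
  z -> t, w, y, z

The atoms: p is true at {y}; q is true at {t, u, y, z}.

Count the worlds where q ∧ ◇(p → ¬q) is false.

t: q is T, ◇(p → ¬q) is T. ✓
u: q is T, ◇(p → ¬q) is T. ✓
w: q is F, ◇(p → ¬q) is T. ✗
y: q is T, ◇(p → ¬q) is T. ✓
z: q is T, ◇(p → ¬q) is T. ✓
Satisfying worlds: {t, u, y, z}.
So q ∧ ◇(p → ¬q) fails at the other 1 world.

1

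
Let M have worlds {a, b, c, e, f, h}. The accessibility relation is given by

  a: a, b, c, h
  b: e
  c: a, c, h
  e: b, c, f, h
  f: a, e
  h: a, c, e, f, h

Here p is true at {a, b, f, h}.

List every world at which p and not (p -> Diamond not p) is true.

a: p is T, not (p -> Diamond not p) is F. ✗
b: p is T, not (p -> Diamond not p) is F. ✗
c: p is F, not (p -> Diamond not p) is F. ✗
e: p is F, not (p -> Diamond not p) is F. ✗
f: p is T, not (p -> Diamond not p) is F. ✗
h: p is T, not (p -> Diamond not p) is F. ✗

∅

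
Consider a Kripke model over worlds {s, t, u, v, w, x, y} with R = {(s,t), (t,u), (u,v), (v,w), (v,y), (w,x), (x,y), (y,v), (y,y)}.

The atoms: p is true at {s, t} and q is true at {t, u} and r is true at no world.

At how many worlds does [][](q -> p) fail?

1

s: successors {t}; [](q -> p) there: t:F. ✗
t: successors {u}; [](q -> p) there: u:T. ✓
u: successors {v}; [](q -> p) there: v:T. ✓
v: successors {w, y}; [](q -> p) there: w:T, y:T. ✓
w: successors {x}; [](q -> p) there: x:T. ✓
x: successors {y}; [](q -> p) there: y:T. ✓
y: successors {v, y}; [](q -> p) there: v:T, y:T. ✓
Satisfying worlds: {t, u, v, w, x, y}.
So [][](q -> p) fails at the other 1 world.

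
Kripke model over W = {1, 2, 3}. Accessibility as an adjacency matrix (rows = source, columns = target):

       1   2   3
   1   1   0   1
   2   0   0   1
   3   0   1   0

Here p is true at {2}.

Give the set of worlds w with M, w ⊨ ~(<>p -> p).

1: <>p -> p is T. ✗
2: <>p -> p is T. ✗
3: <>p -> p is F. ✓

{3}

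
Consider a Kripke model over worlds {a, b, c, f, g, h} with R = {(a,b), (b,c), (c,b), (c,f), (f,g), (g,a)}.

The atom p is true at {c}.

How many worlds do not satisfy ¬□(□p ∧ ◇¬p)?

1

a: □(□p ∧ ◇¬p) is F. ✓
b: □(□p ∧ ◇¬p) is F. ✓
c: □(□p ∧ ◇¬p) is F. ✓
f: □(□p ∧ ◇¬p) is F. ✓
g: □(□p ∧ ◇¬p) is F. ✓
h: □(□p ∧ ◇¬p) is T. ✗
Satisfying worlds: {a, b, c, f, g}.
So ¬□(□p ∧ ◇¬p) fails at the other 1 world.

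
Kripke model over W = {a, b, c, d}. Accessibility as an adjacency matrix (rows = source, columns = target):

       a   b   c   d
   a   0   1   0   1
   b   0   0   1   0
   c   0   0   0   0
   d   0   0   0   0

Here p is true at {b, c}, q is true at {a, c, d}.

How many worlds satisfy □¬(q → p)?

2

a: successors {b, d}; ¬(q → p) there: b:F, d:T. ✗
b: successors {c}; ¬(q → p) there: c:F. ✗
c: no successors, so □¬(q → p) holds vacuously. ✓
d: no successors, so □¬(q → p) holds vacuously. ✓
Satisfying worlds: {c, d}.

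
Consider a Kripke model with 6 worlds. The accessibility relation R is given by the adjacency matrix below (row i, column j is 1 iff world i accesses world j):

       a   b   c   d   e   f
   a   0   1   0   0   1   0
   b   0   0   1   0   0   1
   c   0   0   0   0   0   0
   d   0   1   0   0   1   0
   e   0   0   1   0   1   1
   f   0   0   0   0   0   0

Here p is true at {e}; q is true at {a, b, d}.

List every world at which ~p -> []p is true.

{c, e, f}

a: ~p is T, []p is F. ✗
b: ~p is T, []p is F. ✗
c: ~p is T, []p is T. ✓
d: ~p is T, []p is F. ✗
e: ~p is F, []p is F. ✓
f: ~p is T, []p is T. ✓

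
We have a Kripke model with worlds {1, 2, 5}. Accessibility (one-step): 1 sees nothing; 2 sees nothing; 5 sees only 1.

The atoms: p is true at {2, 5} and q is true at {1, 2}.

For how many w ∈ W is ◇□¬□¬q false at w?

1: no successors, so ◇□¬□¬q fails. ✗
2: no successors, so ◇□¬□¬q fails. ✗
5: successors {1}; □¬□¬q there: 1:T. ✓
Satisfying worlds: {5}.
So ◇□¬□¬q fails at the other 2 worlds.

2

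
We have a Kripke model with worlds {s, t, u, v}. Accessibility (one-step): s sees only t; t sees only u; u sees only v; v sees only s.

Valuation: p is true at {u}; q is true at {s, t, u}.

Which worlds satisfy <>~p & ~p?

s: <>~p is T, ~p is T. ✓
t: <>~p is F, ~p is T. ✗
u: <>~p is T, ~p is F. ✗
v: <>~p is T, ~p is T. ✓

{s, v}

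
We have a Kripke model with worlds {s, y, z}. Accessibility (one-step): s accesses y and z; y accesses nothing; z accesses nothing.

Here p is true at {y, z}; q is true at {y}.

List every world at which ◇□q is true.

s: successors {y, z}; □q there: y:T, z:T. ✓
y: no successors, so ◇□q fails. ✗
z: no successors, so ◇□q fails. ✗

{s}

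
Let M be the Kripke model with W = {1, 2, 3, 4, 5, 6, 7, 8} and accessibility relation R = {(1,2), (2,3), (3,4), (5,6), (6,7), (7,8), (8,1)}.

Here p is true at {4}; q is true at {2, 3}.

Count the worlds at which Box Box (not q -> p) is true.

1: successors {2}; Box (not q -> p) there: 2:T. ✓
2: successors {3}; Box (not q -> p) there: 3:T. ✓
3: successors {4}; Box (not q -> p) there: 4:T. ✓
4: no successors, so Box Box (not q -> p) holds vacuously. ✓
5: successors {6}; Box (not q -> p) there: 6:F. ✗
6: successors {7}; Box (not q -> p) there: 7:F. ✗
7: successors {8}; Box (not q -> p) there: 8:F. ✗
8: successors {1}; Box (not q -> p) there: 1:T. ✓
Satisfying worlds: {1, 2, 3, 4, 8}.

5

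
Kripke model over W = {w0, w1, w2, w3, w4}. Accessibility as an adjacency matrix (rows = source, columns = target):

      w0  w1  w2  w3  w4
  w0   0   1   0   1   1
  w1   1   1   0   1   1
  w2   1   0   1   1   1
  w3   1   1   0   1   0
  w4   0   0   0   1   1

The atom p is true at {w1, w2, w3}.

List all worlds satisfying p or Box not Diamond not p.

w0: p is F, Box not Diamond not p is F. ✗
w1: p is T, Box not Diamond not p is F. ✓
w2: p is T, Box not Diamond not p is F. ✓
w3: p is T, Box not Diamond not p is F. ✓
w4: p is F, Box not Diamond not p is F. ✗

{w1, w2, w3}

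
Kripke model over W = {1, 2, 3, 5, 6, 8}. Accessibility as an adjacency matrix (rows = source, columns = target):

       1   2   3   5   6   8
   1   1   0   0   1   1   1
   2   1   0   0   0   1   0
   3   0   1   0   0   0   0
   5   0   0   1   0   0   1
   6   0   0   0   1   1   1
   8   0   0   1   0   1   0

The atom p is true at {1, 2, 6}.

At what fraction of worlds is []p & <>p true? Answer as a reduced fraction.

1/3

1: []p is F, <>p is T. ✗
2: []p is T, <>p is T. ✓
3: []p is T, <>p is T. ✓
5: []p is F, <>p is F. ✗
6: []p is F, <>p is T. ✗
8: []p is F, <>p is T. ✗
That's 2 of 6 worlds, so 2/6 = 1/3.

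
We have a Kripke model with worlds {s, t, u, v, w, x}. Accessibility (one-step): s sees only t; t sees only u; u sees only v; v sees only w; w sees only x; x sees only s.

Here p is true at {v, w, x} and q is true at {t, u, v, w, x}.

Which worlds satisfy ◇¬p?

s: successors {t}; ¬p there: t:T. ✓
t: successors {u}; ¬p there: u:T. ✓
u: successors {v}; ¬p there: v:F. ✗
v: successors {w}; ¬p there: w:F. ✗
w: successors {x}; ¬p there: x:F. ✗
x: successors {s}; ¬p there: s:T. ✓

{s, t, x}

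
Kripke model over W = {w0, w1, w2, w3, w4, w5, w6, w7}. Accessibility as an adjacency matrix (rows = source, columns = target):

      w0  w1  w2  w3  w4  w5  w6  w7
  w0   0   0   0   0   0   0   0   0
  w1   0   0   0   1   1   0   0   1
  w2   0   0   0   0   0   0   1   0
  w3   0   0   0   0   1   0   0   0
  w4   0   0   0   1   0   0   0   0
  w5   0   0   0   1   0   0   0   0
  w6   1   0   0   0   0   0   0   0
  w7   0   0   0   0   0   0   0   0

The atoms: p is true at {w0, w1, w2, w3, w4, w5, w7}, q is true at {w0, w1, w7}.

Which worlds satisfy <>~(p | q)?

{w2}

w0: no successors, so <>~(p | q) fails. ✗
w1: successors {w3, w4, w7}; ~(p | q) there: w3:F, w4:F, w7:F. ✗
w2: successors {w6}; ~(p | q) there: w6:T. ✓
w3: successors {w4}; ~(p | q) there: w4:F. ✗
w4: successors {w3}; ~(p | q) there: w3:F. ✗
w5: successors {w3}; ~(p | q) there: w3:F. ✗
w6: successors {w0}; ~(p | q) there: w0:F. ✗
w7: no successors, so <>~(p | q) fails. ✗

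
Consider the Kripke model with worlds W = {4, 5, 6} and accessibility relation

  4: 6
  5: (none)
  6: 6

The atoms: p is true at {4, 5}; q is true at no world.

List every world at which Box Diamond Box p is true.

4: successors {6}; Diamond Box p there: 6:F. ✗
5: no successors, so Box Diamond Box p holds vacuously. ✓
6: successors {6}; Diamond Box p there: 6:F. ✗

{5}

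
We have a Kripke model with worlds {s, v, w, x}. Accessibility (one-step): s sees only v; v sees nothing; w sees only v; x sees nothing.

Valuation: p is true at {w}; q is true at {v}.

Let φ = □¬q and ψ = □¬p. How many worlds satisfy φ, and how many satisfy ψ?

2 and 4

For □¬q:
s: successors {v}; ¬q there: v:F. ✗
v: no successors, so □¬q holds vacuously. ✓
w: successors {v}; ¬q there: v:F. ✗
x: no successors, so □¬q holds vacuously. ✓
— 2 worlds.
For □¬p:
s: successors {v}; ¬p there: v:T. ✓
v: no successors, so □¬p holds vacuously. ✓
w: successors {v}; ¬p there: v:T. ✓
x: no successors, so □¬p holds vacuously. ✓
— 4 worlds.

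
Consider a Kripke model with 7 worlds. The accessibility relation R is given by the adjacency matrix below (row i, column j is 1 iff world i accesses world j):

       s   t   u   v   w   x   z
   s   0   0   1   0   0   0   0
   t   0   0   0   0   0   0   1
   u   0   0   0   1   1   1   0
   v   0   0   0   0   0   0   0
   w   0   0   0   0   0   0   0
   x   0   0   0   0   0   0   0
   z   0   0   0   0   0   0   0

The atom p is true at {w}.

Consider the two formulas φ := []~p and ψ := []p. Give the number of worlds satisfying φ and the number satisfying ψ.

For []~p:
s: successors {u}; ~p there: u:T. ✓
t: successors {z}; ~p there: z:T. ✓
u: successors {v, w, x}; ~p there: v:T, w:F, x:T. ✗
v: no successors, so []~p holds vacuously. ✓
w: no successors, so []~p holds vacuously. ✓
x: no successors, so []~p holds vacuously. ✓
z: no successors, so []~p holds vacuously. ✓
— 6 worlds.
For []p:
s: successors {u}; p there: u:F. ✗
t: successors {z}; p there: z:F. ✗
u: successors {v, w, x}; p there: v:F, w:T, x:F. ✗
v: no successors, so []p holds vacuously. ✓
w: no successors, so []p holds vacuously. ✓
x: no successors, so []p holds vacuously. ✓
z: no successors, so []p holds vacuously. ✓
— 4 worlds.

6 and 4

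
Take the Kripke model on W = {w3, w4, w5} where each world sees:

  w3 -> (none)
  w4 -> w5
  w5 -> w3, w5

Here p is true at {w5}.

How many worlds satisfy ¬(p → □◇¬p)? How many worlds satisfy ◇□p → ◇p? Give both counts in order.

1 and 3

For ¬(p → □◇¬p):
w3: p → □◇¬p is T. ✗
w4: p → □◇¬p is T. ✗
w5: p → □◇¬p is F. ✓
— 1 world.
For ◇□p → ◇p:
w3: ◇□p is F, ◇p is F. ✓
w4: ◇□p is F, ◇p is T. ✓
w5: ◇□p is T, ◇p is T. ✓
— 3 worlds.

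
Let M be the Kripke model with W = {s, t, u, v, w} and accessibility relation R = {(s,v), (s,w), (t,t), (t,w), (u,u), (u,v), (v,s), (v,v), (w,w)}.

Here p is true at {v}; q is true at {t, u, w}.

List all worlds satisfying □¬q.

s: successors {v, w}; ¬q there: v:T, w:F. ✗
t: successors {t, w}; ¬q there: t:F, w:F. ✗
u: successors {u, v}; ¬q there: u:F, v:T. ✗
v: successors {s, v}; ¬q there: s:T, v:T. ✓
w: successors {w}; ¬q there: w:F. ✗

{v}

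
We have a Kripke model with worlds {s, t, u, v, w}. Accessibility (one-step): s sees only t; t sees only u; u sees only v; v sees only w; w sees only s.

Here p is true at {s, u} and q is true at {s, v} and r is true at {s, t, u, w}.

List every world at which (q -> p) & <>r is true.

{s, t, w}

s: q -> p is T, <>r is T. ✓
t: q -> p is T, <>r is T. ✓
u: q -> p is T, <>r is F. ✗
v: q -> p is F, <>r is T. ✗
w: q -> p is T, <>r is T. ✓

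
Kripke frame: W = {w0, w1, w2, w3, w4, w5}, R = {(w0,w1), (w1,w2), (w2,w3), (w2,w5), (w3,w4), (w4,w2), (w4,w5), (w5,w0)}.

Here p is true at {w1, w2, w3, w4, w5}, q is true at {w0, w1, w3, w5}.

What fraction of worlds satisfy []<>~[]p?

1/3

w0: successors {w1}; <>~[]p there: w1:F. ✗
w1: successors {w2}; <>~[]p there: w2:T. ✓
w2: successors {w3, w5}; <>~[]p there: w3:F, w5:F. ✗
w3: successors {w4}; <>~[]p there: w4:T. ✓
w4: successors {w2, w5}; <>~[]p there: w2:T, w5:F. ✗
w5: successors {w0}; <>~[]p there: w0:F. ✗
That's 2 of 6 worlds, so 2/6 = 1/3.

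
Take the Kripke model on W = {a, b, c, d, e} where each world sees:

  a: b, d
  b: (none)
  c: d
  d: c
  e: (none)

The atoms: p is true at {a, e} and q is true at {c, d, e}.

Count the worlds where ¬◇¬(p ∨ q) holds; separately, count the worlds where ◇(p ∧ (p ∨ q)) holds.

For ¬◇¬(p ∨ q):
a: ◇¬(p ∨ q) is T. ✗
b: ◇¬(p ∨ q) is F. ✓
c: ◇¬(p ∨ q) is F. ✓
d: ◇¬(p ∨ q) is F. ✓
e: ◇¬(p ∨ q) is F. ✓
— 4 worlds.
For ◇(p ∧ (p ∨ q)):
a: successors {b, d}; p ∧ (p ∨ q) there: b:F, d:F. ✗
b: no successors, so ◇(p ∧ (p ∨ q)) fails. ✗
c: successors {d}; p ∧ (p ∨ q) there: d:F. ✗
d: successors {c}; p ∧ (p ∨ q) there: c:F. ✗
e: no successors, so ◇(p ∧ (p ∨ q)) fails. ✗
— 0 worlds.

4 and 0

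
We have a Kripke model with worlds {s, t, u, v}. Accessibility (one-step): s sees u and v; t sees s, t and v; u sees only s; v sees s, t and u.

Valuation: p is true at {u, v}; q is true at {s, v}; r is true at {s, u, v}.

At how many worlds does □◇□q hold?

1

s: successors {u, v}; ◇□q there: u:F, v:T. ✗
t: successors {s, t, v}; ◇□q there: s:T, t:F, v:T. ✗
u: successors {s}; ◇□q there: s:T. ✓
v: successors {s, t, u}; ◇□q there: s:T, t:F, u:F. ✗
Satisfying worlds: {u}.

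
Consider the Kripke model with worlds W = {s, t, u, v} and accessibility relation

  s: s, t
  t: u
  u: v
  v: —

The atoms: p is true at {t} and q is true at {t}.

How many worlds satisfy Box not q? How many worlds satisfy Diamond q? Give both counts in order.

For Box not q:
s: successors {s, t}; not q there: s:T, t:F. ✗
t: successors {u}; not q there: u:T. ✓
u: successors {v}; not q there: v:T. ✓
v: no successors, so Box not q holds vacuously. ✓
— 3 worlds.
For Diamond q:
s: successors {s, t}; q there: s:F, t:T. ✓
t: successors {u}; q there: u:F. ✗
u: successors {v}; q there: v:F. ✗
v: no successors, so Diamond q fails. ✗
— 1 world.

3 and 1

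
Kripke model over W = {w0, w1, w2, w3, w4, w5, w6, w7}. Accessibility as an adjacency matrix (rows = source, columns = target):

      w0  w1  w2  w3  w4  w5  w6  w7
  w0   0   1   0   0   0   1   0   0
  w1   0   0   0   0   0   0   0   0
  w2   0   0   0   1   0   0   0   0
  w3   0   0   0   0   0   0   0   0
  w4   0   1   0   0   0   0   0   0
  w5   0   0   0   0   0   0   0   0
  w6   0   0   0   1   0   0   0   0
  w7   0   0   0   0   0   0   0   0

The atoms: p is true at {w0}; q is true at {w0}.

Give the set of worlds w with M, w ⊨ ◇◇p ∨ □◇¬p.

{w1, w3, w5, w7}

w0: ◇◇p is F, □◇¬p is F. ✗
w1: ◇◇p is F, □◇¬p is T. ✓
w2: ◇◇p is F, □◇¬p is F. ✗
w3: ◇◇p is F, □◇¬p is T. ✓
w4: ◇◇p is F, □◇¬p is F. ✗
w5: ◇◇p is F, □◇¬p is T. ✓
w6: ◇◇p is F, □◇¬p is F. ✗
w7: ◇◇p is F, □◇¬p is T. ✓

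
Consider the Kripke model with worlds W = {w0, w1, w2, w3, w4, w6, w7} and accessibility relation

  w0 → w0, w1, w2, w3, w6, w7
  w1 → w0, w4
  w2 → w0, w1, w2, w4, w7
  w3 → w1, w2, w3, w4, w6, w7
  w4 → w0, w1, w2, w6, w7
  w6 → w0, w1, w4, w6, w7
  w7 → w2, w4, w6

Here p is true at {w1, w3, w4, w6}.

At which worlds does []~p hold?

w0: successors {w0, w1, w2, w3, w6, w7}; ~p there: w0:T, w1:F, w2:T, w3:F, w6:F, w7:T. ✗
w1: successors {w0, w4}; ~p there: w0:T, w4:F. ✗
w2: successors {w0, w1, w2, w4, w7}; ~p there: w0:T, w1:F, w2:T, w4:F, w7:T. ✗
w3: successors {w1, w2, w3, w4, w6, w7}; ~p there: w1:F, w2:T, w3:F, w4:F, w6:F, w7:T. ✗
w4: successors {w0, w1, w2, w6, w7}; ~p there: w0:T, w1:F, w2:T, w6:F, w7:T. ✗
w6: successors {w0, w1, w4, w6, w7}; ~p there: w0:T, w1:F, w4:F, w6:F, w7:T. ✗
w7: successors {w2, w4, w6}; ~p there: w2:T, w4:F, w6:F. ✗

∅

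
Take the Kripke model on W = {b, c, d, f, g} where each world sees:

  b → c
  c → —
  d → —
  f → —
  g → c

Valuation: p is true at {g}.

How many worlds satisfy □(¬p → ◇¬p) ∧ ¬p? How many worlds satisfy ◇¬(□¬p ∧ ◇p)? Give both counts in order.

For □(¬p → ◇¬p) ∧ ¬p:
b: □(¬p → ◇¬p) is F, ¬p is T. ✗
c: □(¬p → ◇¬p) is T, ¬p is T. ✓
d: □(¬p → ◇¬p) is T, ¬p is T. ✓
f: □(¬p → ◇¬p) is T, ¬p is T. ✓
g: □(¬p → ◇¬p) is F, ¬p is F. ✗
— 3 worlds.
For ◇¬(□¬p ∧ ◇p):
b: successors {c}; ¬(□¬p ∧ ◇p) there: c:T. ✓
c: no successors, so ◇¬(□¬p ∧ ◇p) fails. ✗
d: no successors, so ◇¬(□¬p ∧ ◇p) fails. ✗
f: no successors, so ◇¬(□¬p ∧ ◇p) fails. ✗
g: successors {c}; ¬(□¬p ∧ ◇p) there: c:T. ✓
— 2 worlds.

3 and 2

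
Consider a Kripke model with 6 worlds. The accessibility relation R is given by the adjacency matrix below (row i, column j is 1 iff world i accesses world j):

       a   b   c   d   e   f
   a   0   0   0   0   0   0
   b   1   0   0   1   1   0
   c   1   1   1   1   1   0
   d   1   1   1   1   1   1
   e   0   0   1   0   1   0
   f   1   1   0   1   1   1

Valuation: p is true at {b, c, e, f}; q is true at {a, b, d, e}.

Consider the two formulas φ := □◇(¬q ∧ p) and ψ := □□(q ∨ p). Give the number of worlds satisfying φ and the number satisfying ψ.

For □◇(¬q ∧ p):
a: no successors, so □◇(¬q ∧ p) holds vacuously. ✓
b: successors {a, d, e}; ◇(¬q ∧ p) there: a:F, d:T, e:T. ✗
c: successors {a, b, c, d, e}; ◇(¬q ∧ p) there: a:F, b:F, c:T, d:T, e:T. ✗
d: successors {a, b, c, d, e, f}; ◇(¬q ∧ p) there: a:F, b:F, c:T, d:T, e:T, f:T. ✗
e: successors {c, e}; ◇(¬q ∧ p) there: c:T, e:T. ✓
f: successors {a, b, d, e, f}; ◇(¬q ∧ p) there: a:F, b:F, d:T, e:T, f:T. ✗
— 2 worlds.
For □□(q ∨ p):
a: no successors, so □□(q ∨ p) holds vacuously. ✓
b: successors {a, d, e}; □(q ∨ p) there: a:T, d:T, e:T. ✓
c: successors {a, b, c, d, e}; □(q ∨ p) there: a:T, b:T, c:T, d:T, e:T. ✓
d: successors {a, b, c, d, e, f}; □(q ∨ p) there: a:T, b:T, c:T, d:T, e:T, f:T. ✓
e: successors {c, e}; □(q ∨ p) there: c:T, e:T. ✓
f: successors {a, b, d, e, f}; □(q ∨ p) there: a:T, b:T, d:T, e:T, f:T. ✓
— 6 worlds.

2 and 6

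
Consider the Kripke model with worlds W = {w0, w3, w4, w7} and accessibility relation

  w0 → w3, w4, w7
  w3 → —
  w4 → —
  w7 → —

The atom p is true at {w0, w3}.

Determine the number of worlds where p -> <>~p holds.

w0: p is T, <>~p is T. ✓
w3: p is T, <>~p is F. ✗
w4: p is F, <>~p is F. ✓
w7: p is F, <>~p is F. ✓
Satisfying worlds: {w0, w4, w7}.

3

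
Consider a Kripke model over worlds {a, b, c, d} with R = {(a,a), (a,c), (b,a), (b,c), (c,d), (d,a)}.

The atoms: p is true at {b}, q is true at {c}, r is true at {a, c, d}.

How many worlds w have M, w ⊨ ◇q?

a: successors {a, c}; q there: a:F, c:T. ✓
b: successors {a, c}; q there: a:F, c:T. ✓
c: successors {d}; q there: d:F. ✗
d: successors {a}; q there: a:F. ✗
Satisfying worlds: {a, b}.

2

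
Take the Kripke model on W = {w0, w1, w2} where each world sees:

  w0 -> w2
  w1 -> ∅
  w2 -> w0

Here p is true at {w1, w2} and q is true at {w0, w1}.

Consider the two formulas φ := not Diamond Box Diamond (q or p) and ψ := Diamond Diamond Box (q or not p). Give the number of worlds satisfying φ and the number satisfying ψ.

For not Diamond Box Diamond (q or p):
w0: Diamond Box Diamond (q or p) is T. ✗
w1: Diamond Box Diamond (q or p) is F. ✓
w2: Diamond Box Diamond (q or p) is T. ✗
— 1 world.
For Diamond Diamond Box (q or not p):
w0: successors {w2}; Diamond Box (q or not p) there: w2:F. ✗
w1: no successors, so Diamond Diamond Box (q or not p) fails. ✗
w2: successors {w0}; Diamond Box (q or not p) there: w0:T. ✓
— 1 world.

1 and 1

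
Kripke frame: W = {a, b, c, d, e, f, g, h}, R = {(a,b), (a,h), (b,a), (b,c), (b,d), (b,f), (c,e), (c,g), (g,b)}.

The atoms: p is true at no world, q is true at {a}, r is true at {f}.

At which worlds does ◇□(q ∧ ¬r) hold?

a: successors {b, h}; □(q ∧ ¬r) there: b:F, h:T. ✓
b: successors {a, c, d, f}; □(q ∧ ¬r) there: a:F, c:F, d:T, f:T. ✓
c: successors {e, g}; □(q ∧ ¬r) there: e:T, g:F. ✓
d: no successors, so ◇□(q ∧ ¬r) fails. ✗
e: no successors, so ◇□(q ∧ ¬r) fails. ✗
f: no successors, so ◇□(q ∧ ¬r) fails. ✗
g: successors {b}; □(q ∧ ¬r) there: b:F. ✗
h: no successors, so ◇□(q ∧ ¬r) fails. ✗

{a, b, c}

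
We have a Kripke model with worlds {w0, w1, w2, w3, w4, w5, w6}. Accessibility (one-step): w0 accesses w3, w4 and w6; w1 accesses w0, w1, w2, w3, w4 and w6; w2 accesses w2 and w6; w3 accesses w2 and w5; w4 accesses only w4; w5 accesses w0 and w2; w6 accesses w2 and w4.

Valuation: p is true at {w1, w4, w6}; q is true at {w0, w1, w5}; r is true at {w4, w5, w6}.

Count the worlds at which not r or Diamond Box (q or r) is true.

w0: not r is T, Diamond Box (q or r) is T. ✓
w1: not r is T, Diamond Box (q or r) is T. ✓
w2: not r is T, Diamond Box (q or r) is F. ✓
w3: not r is T, Diamond Box (q or r) is F. ✓
w4: not r is F, Diamond Box (q or r) is T. ✓
w5: not r is F, Diamond Box (q or r) is F. ✗
w6: not r is F, Diamond Box (q or r) is T. ✓
Satisfying worlds: {w0, w1, w2, w3, w4, w6}.

6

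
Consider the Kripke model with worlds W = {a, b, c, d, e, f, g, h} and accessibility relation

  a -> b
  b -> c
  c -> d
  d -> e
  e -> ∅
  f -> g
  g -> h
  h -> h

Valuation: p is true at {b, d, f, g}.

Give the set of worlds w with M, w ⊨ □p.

a: successors {b}; p there: b:T. ✓
b: successors {c}; p there: c:F. ✗
c: successors {d}; p there: d:T. ✓
d: successors {e}; p there: e:F. ✗
e: no successors, so □p holds vacuously. ✓
f: successors {g}; p there: g:T. ✓
g: successors {h}; p there: h:F. ✗
h: successors {h}; p there: h:F. ✗

{a, c, e, f}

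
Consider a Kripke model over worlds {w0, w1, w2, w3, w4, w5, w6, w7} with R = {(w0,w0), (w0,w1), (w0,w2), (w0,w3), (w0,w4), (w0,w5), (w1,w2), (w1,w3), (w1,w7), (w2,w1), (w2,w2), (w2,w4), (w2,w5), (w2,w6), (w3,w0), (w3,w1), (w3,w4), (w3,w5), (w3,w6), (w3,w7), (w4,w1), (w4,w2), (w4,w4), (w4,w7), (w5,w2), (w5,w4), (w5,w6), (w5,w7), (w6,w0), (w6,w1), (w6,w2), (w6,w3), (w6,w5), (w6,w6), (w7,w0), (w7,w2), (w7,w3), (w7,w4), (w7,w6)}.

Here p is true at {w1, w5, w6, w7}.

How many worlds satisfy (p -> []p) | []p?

4

w0: p -> []p is T, []p is F. ✓
w1: p -> []p is F, []p is F. ✗
w2: p -> []p is T, []p is F. ✓
w3: p -> []p is T, []p is F. ✓
w4: p -> []p is T, []p is F. ✓
w5: p -> []p is F, []p is F. ✗
w6: p -> []p is F, []p is F. ✗
w7: p -> []p is F, []p is F. ✗
Satisfying worlds: {w0, w2, w3, w4}.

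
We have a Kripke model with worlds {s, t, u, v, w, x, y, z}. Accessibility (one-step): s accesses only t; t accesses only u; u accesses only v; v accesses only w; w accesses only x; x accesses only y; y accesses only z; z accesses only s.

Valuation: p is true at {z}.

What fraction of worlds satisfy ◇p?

1/8

s: successors {t}; p there: t:F. ✗
t: successors {u}; p there: u:F. ✗
u: successors {v}; p there: v:F. ✗
v: successors {w}; p there: w:F. ✗
w: successors {x}; p there: x:F. ✗
x: successors {y}; p there: y:F. ✗
y: successors {z}; p there: z:T. ✓
z: successors {s}; p there: s:F. ✗
That's 1 of 8 worlds, so 1/8.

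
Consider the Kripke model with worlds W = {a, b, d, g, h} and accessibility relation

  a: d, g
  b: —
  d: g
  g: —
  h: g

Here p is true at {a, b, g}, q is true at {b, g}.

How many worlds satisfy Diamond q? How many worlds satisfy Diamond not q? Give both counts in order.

3 and 1

For Diamond q:
a: successors {d, g}; q there: d:F, g:T. ✓
b: no successors, so Diamond q fails. ✗
d: successors {g}; q there: g:T. ✓
g: no successors, so Diamond q fails. ✗
h: successors {g}; q there: g:T. ✓
— 3 worlds.
For Diamond not q:
a: successors {d, g}; not q there: d:T, g:F. ✓
b: no successors, so Diamond not q fails. ✗
d: successors {g}; not q there: g:F. ✗
g: no successors, so Diamond not q fails. ✗
h: successors {g}; not q there: g:F. ✗
— 1 world.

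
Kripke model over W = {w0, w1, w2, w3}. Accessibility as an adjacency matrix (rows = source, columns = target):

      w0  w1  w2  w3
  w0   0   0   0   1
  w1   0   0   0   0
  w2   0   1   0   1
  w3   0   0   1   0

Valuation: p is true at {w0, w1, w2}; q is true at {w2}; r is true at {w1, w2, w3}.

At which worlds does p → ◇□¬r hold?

w0: p is T, ◇□¬r is F. ✗
w1: p is T, ◇□¬r is F. ✗
w2: p is T, ◇□¬r is T. ✓
w3: p is F, ◇□¬r is F. ✓

{w2, w3}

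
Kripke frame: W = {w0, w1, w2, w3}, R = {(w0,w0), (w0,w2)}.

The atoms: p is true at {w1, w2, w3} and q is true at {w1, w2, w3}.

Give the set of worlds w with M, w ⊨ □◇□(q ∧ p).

w0: successors {w0, w2}; ◇□(q ∧ p) there: w0:T, w2:F. ✗
w1: no successors, so □◇□(q ∧ p) holds vacuously. ✓
w2: no successors, so □◇□(q ∧ p) holds vacuously. ✓
w3: no successors, so □◇□(q ∧ p) holds vacuously. ✓

{w1, w2, w3}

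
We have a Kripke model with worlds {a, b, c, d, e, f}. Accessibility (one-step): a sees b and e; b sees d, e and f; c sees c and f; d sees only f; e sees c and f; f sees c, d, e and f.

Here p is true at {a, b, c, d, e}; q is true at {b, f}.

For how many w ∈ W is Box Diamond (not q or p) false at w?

2

a: successors {b, e}; Diamond (not q or p) there: b:T, e:T. ✓
b: successors {d, e, f}; Diamond (not q or p) there: d:F, e:T, f:T. ✗
c: successors {c, f}; Diamond (not q or p) there: c:T, f:T. ✓
d: successors {f}; Diamond (not q or p) there: f:T. ✓
e: successors {c, f}; Diamond (not q or p) there: c:T, f:T. ✓
f: successors {c, d, e, f}; Diamond (not q or p) there: c:T, d:F, e:T, f:T. ✗
Satisfying worlds: {a, c, d, e}.
So Box Diamond (not q or p) fails at the other 2 worlds.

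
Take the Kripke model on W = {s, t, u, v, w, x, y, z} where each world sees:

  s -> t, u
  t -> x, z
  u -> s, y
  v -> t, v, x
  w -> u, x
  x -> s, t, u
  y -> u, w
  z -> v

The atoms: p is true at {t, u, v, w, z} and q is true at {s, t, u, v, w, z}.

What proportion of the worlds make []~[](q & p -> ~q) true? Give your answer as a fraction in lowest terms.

s: successors {t, u}; ~[](q & p -> ~q) there: t:T, u:F. ✗
t: successors {x, z}; ~[](q & p -> ~q) there: x:T, z:T. ✓
u: successors {s, y}; ~[](q & p -> ~q) there: s:T, y:T. ✓
v: successors {t, v, x}; ~[](q & p -> ~q) there: t:T, v:T, x:T. ✓
w: successors {u, x}; ~[](q & p -> ~q) there: u:F, x:T. ✗
x: successors {s, t, u}; ~[](q & p -> ~q) there: s:T, t:T, u:F. ✗
y: successors {u, w}; ~[](q & p -> ~q) there: u:F, w:T. ✗
z: successors {v}; ~[](q & p -> ~q) there: v:T. ✓
That's 4 of 8 worlds, so 4/8 = 1/2.

1/2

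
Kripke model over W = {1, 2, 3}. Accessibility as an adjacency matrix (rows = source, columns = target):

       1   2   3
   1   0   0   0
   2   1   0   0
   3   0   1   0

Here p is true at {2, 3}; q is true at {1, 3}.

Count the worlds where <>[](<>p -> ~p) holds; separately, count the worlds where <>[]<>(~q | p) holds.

2 and 1

For <>[](<>p -> ~p):
1: no successors, so <>[](<>p -> ~p) fails. ✗
2: successors {1}; [](<>p -> ~p) there: 1:T. ✓
3: successors {2}; [](<>p -> ~p) there: 2:T. ✓
— 2 worlds.
For <>[]<>(~q | p):
1: no successors, so <>[]<>(~q | p) fails. ✗
2: successors {1}; []<>(~q | p) there: 1:T. ✓
3: successors {2}; []<>(~q | p) there: 2:F. ✗
— 1 world.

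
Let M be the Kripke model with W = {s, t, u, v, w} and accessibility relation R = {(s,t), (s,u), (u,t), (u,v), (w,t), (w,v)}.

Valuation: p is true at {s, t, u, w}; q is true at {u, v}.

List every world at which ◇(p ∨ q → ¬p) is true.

s: successors {t, u}; p ∨ q → ¬p there: t:F, u:F. ✗
t: no successors, so ◇(p ∨ q → ¬p) fails. ✗
u: successors {t, v}; p ∨ q → ¬p there: t:F, v:T. ✓
v: no successors, so ◇(p ∨ q → ¬p) fails. ✗
w: successors {t, v}; p ∨ q → ¬p there: t:F, v:T. ✓

{u, w}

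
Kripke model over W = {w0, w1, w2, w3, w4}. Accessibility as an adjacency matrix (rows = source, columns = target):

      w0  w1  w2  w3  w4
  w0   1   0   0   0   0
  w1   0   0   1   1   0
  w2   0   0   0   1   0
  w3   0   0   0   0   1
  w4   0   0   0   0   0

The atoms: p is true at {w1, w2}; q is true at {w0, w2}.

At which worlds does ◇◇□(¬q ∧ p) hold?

w0: successors {w0}; ◇□(¬q ∧ p) there: w0:F. ✗
w1: successors {w2, w3}; ◇□(¬q ∧ p) there: w2:F, w3:T. ✓
w2: successors {w3}; ◇□(¬q ∧ p) there: w3:T. ✓
w3: successors {w4}; ◇□(¬q ∧ p) there: w4:F. ✗
w4: no successors, so ◇◇□(¬q ∧ p) fails. ✗

{w1, w2}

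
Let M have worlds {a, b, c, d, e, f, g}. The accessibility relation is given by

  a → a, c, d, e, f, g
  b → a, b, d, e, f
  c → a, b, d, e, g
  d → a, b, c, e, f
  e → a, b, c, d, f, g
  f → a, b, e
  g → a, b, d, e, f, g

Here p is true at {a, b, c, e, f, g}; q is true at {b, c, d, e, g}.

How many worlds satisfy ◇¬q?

7

a: successors {a, c, d, e, f, g}; ¬q there: a:T, c:F, d:F, e:F, f:T, g:F. ✓
b: successors {a, b, d, e, f}; ¬q there: a:T, b:F, d:F, e:F, f:T. ✓
c: successors {a, b, d, e, g}; ¬q there: a:T, b:F, d:F, e:F, g:F. ✓
d: successors {a, b, c, e, f}; ¬q there: a:T, b:F, c:F, e:F, f:T. ✓
e: successors {a, b, c, d, f, g}; ¬q there: a:T, b:F, c:F, d:F, f:T, g:F. ✓
f: successors {a, b, e}; ¬q there: a:T, b:F, e:F. ✓
g: successors {a, b, d, e, f, g}; ¬q there: a:T, b:F, d:F, e:F, f:T, g:F. ✓
Satisfying worlds: {a, b, c, d, e, f, g}.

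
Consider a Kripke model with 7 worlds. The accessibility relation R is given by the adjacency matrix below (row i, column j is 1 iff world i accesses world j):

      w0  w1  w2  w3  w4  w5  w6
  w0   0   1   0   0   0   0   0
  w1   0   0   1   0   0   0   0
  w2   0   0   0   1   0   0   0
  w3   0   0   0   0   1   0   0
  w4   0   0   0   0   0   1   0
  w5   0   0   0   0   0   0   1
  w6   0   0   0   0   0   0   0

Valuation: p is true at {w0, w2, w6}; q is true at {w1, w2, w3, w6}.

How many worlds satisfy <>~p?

4

w0: successors {w1}; ~p there: w1:T. ✓
w1: successors {w2}; ~p there: w2:F. ✗
w2: successors {w3}; ~p there: w3:T. ✓
w3: successors {w4}; ~p there: w4:T. ✓
w4: successors {w5}; ~p there: w5:T. ✓
w5: successors {w6}; ~p there: w6:F. ✗
w6: no successors, so <>~p fails. ✗
Satisfying worlds: {w0, w2, w3, w4}.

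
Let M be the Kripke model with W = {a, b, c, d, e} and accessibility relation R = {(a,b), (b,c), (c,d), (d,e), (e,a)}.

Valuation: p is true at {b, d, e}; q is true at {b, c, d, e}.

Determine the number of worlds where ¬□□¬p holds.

a: □□¬p is T. ✗
b: □□¬p is F. ✓
c: □□¬p is F. ✓
d: □□¬p is T. ✗
e: □□¬p is F. ✓
Satisfying worlds: {b, c, e}.

3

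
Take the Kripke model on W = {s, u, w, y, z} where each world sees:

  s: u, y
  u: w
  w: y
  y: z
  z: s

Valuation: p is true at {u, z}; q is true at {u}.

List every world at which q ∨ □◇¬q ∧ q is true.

{u}

s: q is F, □◇¬q ∧ q is F. ✗
u: q is T, □◇¬q ∧ q is T. ✓
w: q is F, □◇¬q ∧ q is F. ✗
y: q is F, □◇¬q ∧ q is F. ✗
z: q is F, □◇¬q ∧ q is F. ✗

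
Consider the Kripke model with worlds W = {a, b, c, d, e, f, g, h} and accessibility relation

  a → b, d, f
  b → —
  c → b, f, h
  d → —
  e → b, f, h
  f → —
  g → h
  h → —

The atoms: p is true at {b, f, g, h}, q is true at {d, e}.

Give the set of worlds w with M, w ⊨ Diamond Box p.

a: successors {b, d, f}; Box p there: b:T, d:T, f:T. ✓
b: no successors, so Diamond Box p fails. ✗
c: successors {b, f, h}; Box p there: b:T, f:T, h:T. ✓
d: no successors, so Diamond Box p fails. ✗
e: successors {b, f, h}; Box p there: b:T, f:T, h:T. ✓
f: no successors, so Diamond Box p fails. ✗
g: successors {h}; Box p there: h:T. ✓
h: no successors, so Diamond Box p fails. ✗

{a, c, e, g}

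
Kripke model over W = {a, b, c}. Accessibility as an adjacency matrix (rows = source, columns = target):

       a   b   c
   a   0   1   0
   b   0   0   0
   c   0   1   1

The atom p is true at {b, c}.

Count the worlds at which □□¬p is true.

2

a: successors {b}; □¬p there: b:T. ✓
b: no successors, so □□¬p holds vacuously. ✓
c: successors {b, c}; □¬p there: b:T, c:F. ✗
Satisfying worlds: {a, b}.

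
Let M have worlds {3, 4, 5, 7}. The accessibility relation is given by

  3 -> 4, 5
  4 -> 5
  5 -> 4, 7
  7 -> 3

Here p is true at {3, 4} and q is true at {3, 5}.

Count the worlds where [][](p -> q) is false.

3: successors {4, 5}; [](p -> q) there: 4:T, 5:F. ✗
4: successors {5}; [](p -> q) there: 5:F. ✗
5: successors {4, 7}; [](p -> q) there: 4:T, 7:T. ✓
7: successors {3}; [](p -> q) there: 3:F. ✗
Satisfying worlds: {5}.
So [][](p -> q) fails at the other 3 worlds.

3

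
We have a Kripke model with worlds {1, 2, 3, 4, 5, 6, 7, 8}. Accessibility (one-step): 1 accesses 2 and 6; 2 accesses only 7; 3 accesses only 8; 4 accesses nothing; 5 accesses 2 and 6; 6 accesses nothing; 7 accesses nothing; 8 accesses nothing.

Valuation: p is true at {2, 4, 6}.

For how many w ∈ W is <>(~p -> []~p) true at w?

1: successors {2, 6}; ~p -> []~p there: 2:T, 6:T. ✓
2: successors {7}; ~p -> []~p there: 7:T. ✓
3: successors {8}; ~p -> []~p there: 8:T. ✓
4: no successors, so <>(~p -> []~p) fails. ✗
5: successors {2, 6}; ~p -> []~p there: 2:T, 6:T. ✓
6: no successors, so <>(~p -> []~p) fails. ✗
7: no successors, so <>(~p -> []~p) fails. ✗
8: no successors, so <>(~p -> []~p) fails. ✗
Satisfying worlds: {1, 2, 3, 5}.

4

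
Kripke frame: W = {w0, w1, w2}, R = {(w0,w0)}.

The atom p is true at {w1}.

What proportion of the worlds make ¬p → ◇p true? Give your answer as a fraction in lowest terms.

w0: ¬p is T, ◇p is F. ✗
w1: ¬p is F, ◇p is F. ✓
w2: ¬p is T, ◇p is F. ✗
That's 1 of 3 worlds, so 1/3.

1/3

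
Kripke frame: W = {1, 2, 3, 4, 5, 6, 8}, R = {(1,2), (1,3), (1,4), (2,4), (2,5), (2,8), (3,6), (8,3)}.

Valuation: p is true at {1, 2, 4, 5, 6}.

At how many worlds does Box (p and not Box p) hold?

1: successors {2, 3, 4}; p and not Box p there: 2:T, 3:F, 4:F. ✗
2: successors {4, 5, 8}; p and not Box p there: 4:F, 5:F, 8:F. ✗
3: successors {6}; p and not Box p there: 6:F. ✗
4: no successors, so Box (p and not Box p) holds vacuously. ✓
5: no successors, so Box (p and not Box p) holds vacuously. ✓
6: no successors, so Box (p and not Box p) holds vacuously. ✓
8: successors {3}; p and not Box p there: 3:F. ✗
Satisfying worlds: {4, 5, 6}.

3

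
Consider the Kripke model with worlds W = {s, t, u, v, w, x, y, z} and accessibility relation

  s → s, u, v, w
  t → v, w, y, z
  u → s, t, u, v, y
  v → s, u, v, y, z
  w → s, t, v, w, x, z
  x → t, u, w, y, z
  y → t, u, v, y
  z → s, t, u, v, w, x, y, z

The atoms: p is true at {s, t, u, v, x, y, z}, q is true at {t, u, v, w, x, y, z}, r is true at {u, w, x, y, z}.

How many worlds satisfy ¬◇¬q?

s: ◇¬q is T. ✗
t: ◇¬q is F. ✓
u: ◇¬q is T. ✗
v: ◇¬q is T. ✗
w: ◇¬q is T. ✗
x: ◇¬q is F. ✓
y: ◇¬q is F. ✓
z: ◇¬q is T. ✗
Satisfying worlds: {t, x, y}.

3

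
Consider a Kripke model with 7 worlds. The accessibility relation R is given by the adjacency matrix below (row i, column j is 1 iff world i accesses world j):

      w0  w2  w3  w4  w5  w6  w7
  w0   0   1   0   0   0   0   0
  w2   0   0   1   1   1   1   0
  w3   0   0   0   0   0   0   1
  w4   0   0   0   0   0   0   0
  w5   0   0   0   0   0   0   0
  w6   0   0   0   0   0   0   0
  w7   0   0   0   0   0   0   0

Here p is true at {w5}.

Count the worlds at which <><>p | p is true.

w0: <><>p is T, p is F. ✓
w2: <><>p is F, p is F. ✗
w3: <><>p is F, p is F. ✗
w4: <><>p is F, p is F. ✗
w5: <><>p is F, p is T. ✓
w6: <><>p is F, p is F. ✗
w7: <><>p is F, p is F. ✗
Satisfying worlds: {w0, w5}.

2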